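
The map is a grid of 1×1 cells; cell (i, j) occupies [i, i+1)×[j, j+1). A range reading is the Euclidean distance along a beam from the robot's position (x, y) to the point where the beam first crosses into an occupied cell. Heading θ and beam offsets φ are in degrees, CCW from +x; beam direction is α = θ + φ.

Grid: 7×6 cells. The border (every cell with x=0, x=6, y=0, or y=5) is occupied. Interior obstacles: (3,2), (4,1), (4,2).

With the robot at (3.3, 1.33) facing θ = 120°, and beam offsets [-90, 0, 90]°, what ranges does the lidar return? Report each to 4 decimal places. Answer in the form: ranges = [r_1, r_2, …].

beam 1: φ=-90°, α=30°
  d=(0.8660,0.5000)  start (3,1)  tX=0.8083 tY=1.3400  stride 1/|dx|=1.1547 1/|dy|=2.0000
    cross x-line → (4,1), t=0.8083 (wall)
  → r_1 = 0.8083
beam 2: φ=0°, α=120°
  d=(-0.5000,0.8660)  start (3,1)  tX=0.6000 tY=0.7736  stride 1/|dx|=2.0000 1/|dy|=1.1547
    cross x-line → (2,1), t=0.6000
    cross y-line → (2,2), t=0.7736
    cross y-line → (2,3), t=1.9283
    cross x-line → (1,3), t=2.6000
    cross y-line → (1,4), t=3.0831
    cross y-line → (1,5), t=4.2378 (wall)
  → r_2 = 4.2378
beam 3: φ=90°, α=210°
  d=(-0.8660,-0.5000)  start (3,1)  tX=0.3464 tY=0.6600  stride 1/|dx|=1.1547 1/|dy|=2.0000
    cross x-line → (2,1), t=0.3464
    cross y-line → (2,0), t=0.6600 (wall)
  → r_3 = 0.6600

ranges = [0.8083, 4.2378, 0.6600]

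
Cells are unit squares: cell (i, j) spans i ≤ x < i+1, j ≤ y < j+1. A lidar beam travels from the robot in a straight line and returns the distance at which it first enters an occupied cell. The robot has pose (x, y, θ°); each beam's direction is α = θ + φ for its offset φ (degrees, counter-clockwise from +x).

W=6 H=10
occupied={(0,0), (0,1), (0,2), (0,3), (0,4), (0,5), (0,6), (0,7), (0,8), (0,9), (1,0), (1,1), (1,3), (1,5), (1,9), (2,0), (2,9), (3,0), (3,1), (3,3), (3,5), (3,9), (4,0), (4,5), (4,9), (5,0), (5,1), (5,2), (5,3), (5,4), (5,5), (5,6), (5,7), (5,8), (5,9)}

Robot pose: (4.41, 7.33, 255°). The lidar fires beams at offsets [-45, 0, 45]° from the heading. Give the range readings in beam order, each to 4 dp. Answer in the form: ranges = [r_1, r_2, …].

ranges = [2.7828, 1.3769, 1.1800]

beam 1: φ=-45°, α=210°
  dir = (cos 210°, sin 210°) = (-0.8660, -0.5000); from cell (4,7)
  next x-line at t=0.4734, next y-line at t=0.6600; Δt_x=1.1547, Δt_y=2.0000
    x: enter (3,7) at t=0.4734
    y: enter (3,6) at t=0.6600
    x: enter (2,6) at t=1.6281
    y: enter (2,5) at t=2.6600
    x: enter (1,5) at t=2.7828 ← occupied
  → r_1 = 2.7828
beam 2: φ=0°, α=255°
  dir = (cos 255°, sin 255°) = (-0.2588, -0.9659); from cell (4,7)
  next x-line at t=1.5841, next y-line at t=0.3416; Δt_x=3.8637, Δt_y=1.0353
    y: enter (4,6) at t=0.3416
    y: enter (4,5) at t=1.3769 ← occupied
  → r_2 = 1.3769
beam 3: φ=45°, α=300°
  dir = (cos 300°, sin 300°) = (0.5000, -0.8660); from cell (4,7)
  next x-line at t=1.1800, next y-line at t=0.3811; Δt_x=2.0000, Δt_y=1.1547
    y: enter (4,6) at t=0.3811
    x: enter (5,6) at t=1.1800 ← occupied
  → r_3 = 1.1800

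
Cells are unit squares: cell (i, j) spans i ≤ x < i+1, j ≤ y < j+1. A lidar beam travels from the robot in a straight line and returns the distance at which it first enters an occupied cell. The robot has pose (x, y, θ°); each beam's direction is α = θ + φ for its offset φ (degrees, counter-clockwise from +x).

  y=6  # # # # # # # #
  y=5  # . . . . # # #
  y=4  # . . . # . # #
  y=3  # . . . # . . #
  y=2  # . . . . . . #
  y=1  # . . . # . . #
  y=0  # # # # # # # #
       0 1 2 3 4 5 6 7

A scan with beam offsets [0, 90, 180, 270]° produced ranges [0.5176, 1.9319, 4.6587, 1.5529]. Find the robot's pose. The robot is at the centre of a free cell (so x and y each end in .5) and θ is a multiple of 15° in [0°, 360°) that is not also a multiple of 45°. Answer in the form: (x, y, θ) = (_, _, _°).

Candidates: 24 free-cell centres × 16 headings = 384 poses. Raycast each; keep the one whose scan matches to 4 dp.
  (5.5, 2.5, 195°): beam 1 = 4.6587 ≠ 0.5176 ✗
  (5.5, 4.5, 210°): beam 1 = 0.5774 ≠ 0.5176 ✗
  (6.5, 2.5, 30°): beam 1 = 0.5774 ≠ 0.5176 ✗
  (1.5, 5.5, 240°): beam 1 = 1.0000 ≠ 0.5176 ✗
  …
  (3.5, 5.5, 75°): r_1=0.5176, r_2=1.9319, r_3=4.6587, r_4=1.5529 — all match ✓
Only this pose fits every beam.

(x, y, θ) = (3.5, 5.5, 75°)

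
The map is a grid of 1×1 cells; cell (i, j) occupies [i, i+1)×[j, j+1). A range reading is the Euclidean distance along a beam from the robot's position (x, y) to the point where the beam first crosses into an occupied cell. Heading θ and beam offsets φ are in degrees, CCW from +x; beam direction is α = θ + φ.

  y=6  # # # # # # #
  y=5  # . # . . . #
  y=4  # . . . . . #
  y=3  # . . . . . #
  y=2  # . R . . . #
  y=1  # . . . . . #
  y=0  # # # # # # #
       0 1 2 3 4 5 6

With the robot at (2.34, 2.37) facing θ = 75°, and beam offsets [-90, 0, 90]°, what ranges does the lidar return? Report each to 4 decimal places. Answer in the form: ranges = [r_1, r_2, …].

ranges = [3.7891, 3.7581, 1.3873]

beam 1: φ=-90°, α=345°
  dir = (cos 345°, sin 345°) = (0.9659, -0.2588); from cell (2,2)
  next x-line at t=0.6833, next y-line at t=1.4296; Δt_x=1.0353, Δt_y=3.8637
    x: enter (3,2) at t=0.6833
    y: enter (3,1) at t=1.4296
    x: enter (4,1) at t=1.7186
    x: enter (5,1) at t=2.7538
    x: enter (6,1) at t=3.7891 ← occupied
  → r_1 = 3.7891
beam 2: φ=0°, α=75°
  dir = (cos 75°, sin 75°) = (0.2588, 0.9659); from cell (2,2)
  next x-line at t=2.5500, next y-line at t=0.6522; Δt_x=3.8637, Δt_y=1.0353
    y: enter (2,3) at t=0.6522
    y: enter (2,4) at t=1.6875
    x: enter (3,4) at t=2.5500
    y: enter (3,5) at t=2.7228
    y: enter (3,6) at t=3.7581 ← occupied
  → r_2 = 3.7581
beam 3: φ=90°, α=165°
  dir = (cos 165°, sin 165°) = (-0.9659, 0.2588); from cell (2,2)
  next x-line at t=0.3520, next y-line at t=2.4341; Δt_x=1.0353, Δt_y=3.8637
    x: enter (1,2) at t=0.3520
    x: enter (0,2) at t=1.3873 ← occupied
  → r_3 = 1.3873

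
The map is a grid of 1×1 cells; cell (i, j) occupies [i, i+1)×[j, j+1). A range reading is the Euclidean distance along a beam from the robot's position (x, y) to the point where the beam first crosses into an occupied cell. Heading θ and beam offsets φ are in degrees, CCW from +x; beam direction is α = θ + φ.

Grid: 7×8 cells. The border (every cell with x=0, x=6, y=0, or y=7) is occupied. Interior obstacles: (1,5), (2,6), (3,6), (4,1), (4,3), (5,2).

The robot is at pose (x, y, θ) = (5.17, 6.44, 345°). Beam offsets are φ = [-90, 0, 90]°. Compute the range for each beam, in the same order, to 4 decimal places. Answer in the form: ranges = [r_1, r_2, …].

beam 1: φ=-90°, α=255°
  d=(-0.2588,-0.9659)  start (5,6)  tX=0.6568 tY=0.4555  stride 1/|dx|=3.8637 1/|dy|=1.0353
    cross y-line → (5,5), t=0.4555
    cross x-line → (4,5), t=0.6568
    cross y-line → (4,4), t=1.4908
    cross y-line → (4,3), t=2.5261 (wall)
  → r_1 = 2.5261
beam 2: φ=0°, α=345°
  d=(0.9659,-0.2588)  start (5,6)  tX=0.8593 tY=1.7000  stride 1/|dx|=1.0353 1/|dy|=3.8637
    cross x-line → (6,6), t=0.8593 (wall)
  → r_2 = 0.8593
beam 3: φ=90°, α=75°
  d=(0.2588,0.9659)  start (5,6)  tX=3.2069 tY=0.5798  stride 1/|dx|=3.8637 1/|dy|=1.0353
    cross y-line → (5,7), t=0.5798 (wall)
  → r_3 = 0.5798

ranges = [2.5261, 0.8593, 0.5798]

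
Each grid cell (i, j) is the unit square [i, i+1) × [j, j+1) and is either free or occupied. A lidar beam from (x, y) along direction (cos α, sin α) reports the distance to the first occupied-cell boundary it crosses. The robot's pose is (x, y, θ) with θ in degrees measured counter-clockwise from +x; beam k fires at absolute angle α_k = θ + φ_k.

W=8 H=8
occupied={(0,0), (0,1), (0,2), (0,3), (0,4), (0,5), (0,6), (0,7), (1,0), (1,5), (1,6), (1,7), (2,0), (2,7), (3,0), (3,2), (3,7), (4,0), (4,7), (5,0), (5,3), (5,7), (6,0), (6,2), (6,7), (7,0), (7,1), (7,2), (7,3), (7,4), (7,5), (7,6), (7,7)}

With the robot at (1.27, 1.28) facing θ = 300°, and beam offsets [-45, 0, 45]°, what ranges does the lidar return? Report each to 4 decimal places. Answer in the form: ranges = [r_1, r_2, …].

ranges = [0.2899, 0.3233, 1.0818]

beam 1: φ=-45°, α=255°
  d=(-0.2588,-0.9659)  start (1,1)  tX=1.0432 tY=0.2899  stride 1/|dx|=3.8637 1/|dy|=1.0353
    cross y-line → (1,0), t=0.2899 (wall)
  → r_1 = 0.2899
beam 2: φ=0°, α=300°
  d=(0.5000,-0.8660)  start (1,1)  tX=1.4600 tY=0.3233  stride 1/|dx|=2.0000 1/|dy|=1.1547
    cross y-line → (1,0), t=0.3233 (wall)
  → r_2 = 0.3233
beam 3: φ=45°, α=345°
  d=(0.9659,-0.2588)  start (1,1)  tX=0.7558 tY=1.0818  stride 1/|dx|=1.0353 1/|dy|=3.8637
    cross x-line → (2,1), t=0.7558
    cross y-line → (2,0), t=1.0818 (wall)
  → r_3 = 1.0818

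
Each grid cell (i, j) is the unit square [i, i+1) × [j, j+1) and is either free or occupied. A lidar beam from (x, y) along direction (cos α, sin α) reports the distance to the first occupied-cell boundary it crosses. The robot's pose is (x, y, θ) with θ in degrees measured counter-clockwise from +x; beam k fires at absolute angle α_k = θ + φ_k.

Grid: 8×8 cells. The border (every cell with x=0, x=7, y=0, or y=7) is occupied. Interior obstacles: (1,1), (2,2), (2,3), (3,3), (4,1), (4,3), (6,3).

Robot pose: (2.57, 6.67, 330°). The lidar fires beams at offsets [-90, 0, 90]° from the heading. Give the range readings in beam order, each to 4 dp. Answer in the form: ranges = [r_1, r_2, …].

beam 1: φ=-90°, α=240°
  d=(-0.5000,-0.8660)  start (2,6)  tX=1.1400 tY=0.7736  stride 1/|dx|=2.0000 1/|dy|=1.1547
    cross y-line → (2,5), t=0.7736
    cross x-line → (1,5), t=1.1400
    cross y-line → (1,4), t=1.9283
    cross y-line → (1,3), t=3.0831
    cross x-line → (0,3), t=3.1400 (wall)
  → r_1 = 3.1400
beam 2: φ=0°, α=330°
  d=(0.8660,-0.5000)  start (2,6)  tX=0.4965 tY=1.3400  stride 1/|dx|=1.1547 1/|dy|=2.0000
    cross x-line → (3,6), t=0.4965
    cross y-line → (3,5), t=1.3400
    cross x-line → (4,5), t=1.6512
    cross x-line → (5,5), t=2.8059
    cross y-line → (5,4), t=3.3400
    cross x-line → (6,4), t=3.9606
    cross x-line → (7,4), t=5.1153 (wall)
  → r_2 = 5.1153
beam 3: φ=90°, α=60°
  d=(0.5000,0.8660)  start (2,6)  tX=0.8600 tY=0.3811  stride 1/|dx|=2.0000 1/|dy|=1.1547
    cross y-line → (2,7), t=0.3811 (wall)
  → r_3 = 0.3811

ranges = [3.1400, 5.1153, 0.3811]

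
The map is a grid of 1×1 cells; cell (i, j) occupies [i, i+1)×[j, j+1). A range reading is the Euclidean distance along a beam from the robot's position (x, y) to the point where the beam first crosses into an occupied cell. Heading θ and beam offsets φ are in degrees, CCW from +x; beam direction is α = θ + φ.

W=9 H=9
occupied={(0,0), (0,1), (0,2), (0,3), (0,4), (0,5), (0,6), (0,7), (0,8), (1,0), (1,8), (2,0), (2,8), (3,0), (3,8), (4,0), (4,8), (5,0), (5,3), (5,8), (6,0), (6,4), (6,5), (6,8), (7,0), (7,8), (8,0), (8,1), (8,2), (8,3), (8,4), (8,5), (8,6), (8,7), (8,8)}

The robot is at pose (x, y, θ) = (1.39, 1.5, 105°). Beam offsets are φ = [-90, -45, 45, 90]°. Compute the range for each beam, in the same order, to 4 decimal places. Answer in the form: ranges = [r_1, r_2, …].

beam 1: φ=-90°, α=15°
  dir = (cos 15°, sin 15°) = (0.9659, 0.2588); from cell (1,1)
  next x-line at t=0.6315, next y-line at t=1.9319; Δt_x=1.0353, Δt_y=3.8637
    x: enter (2,1) at t=0.6315
    x: enter (3,1) at t=1.6668
    y: enter (3,2) at t=1.9319
    x: enter (4,2) at t=2.7021
    x: enter (5,2) at t=3.7373
    x: enter (6,2) at t=4.7726
    y: enter (6,3) at t=5.7956
    x: enter (7,3) at t=5.8079
    x: enter (8,3) at t=6.8432 ← occupied
  → r_1 = 6.8432
beam 2: φ=-45°, α=60°
  dir = (cos 60°, sin 60°) = (0.5000, 0.8660); from cell (1,1)
  next x-line at t=1.2200, next y-line at t=0.5774; Δt_x=2.0000, Δt_y=1.1547
    y: enter (1,2) at t=0.5774
    x: enter (2,2) at t=1.2200
    y: enter (2,3) at t=1.7321
    y: enter (2,4) at t=2.8868
    x: enter (3,4) at t=3.2200
    y: enter (3,5) at t=4.0415
    y: enter (3,6) at t=5.1962
    x: enter (4,6) at t=5.2200
    y: enter (4,7) at t=6.3509
    x: enter (5,7) at t=7.2200
    y: enter (5,8) at t=7.5056 ← occupied
  → r_2 = 7.5056
beam 3: φ=45°, α=150°
  dir = (cos 150°, sin 150°) = (-0.8660, 0.5000); from cell (1,1)
  next x-line at t=0.4503, next y-line at t=1.0000; Δt_x=1.1547, Δt_y=2.0000
    x: enter (0,1) at t=0.4503 ← occupied
  → r_3 = 0.4503
beam 4: φ=90°, α=195°
  dir = (cos 195°, sin 195°) = (-0.9659, -0.2588); from cell (1,1)
  next x-line at t=0.4038, next y-line at t=1.9319; Δt_x=1.0353, Δt_y=3.8637
    x: enter (0,1) at t=0.4038 ← occupied
  → r_4 = 0.4038

ranges = [6.8432, 7.5056, 0.4503, 0.4038]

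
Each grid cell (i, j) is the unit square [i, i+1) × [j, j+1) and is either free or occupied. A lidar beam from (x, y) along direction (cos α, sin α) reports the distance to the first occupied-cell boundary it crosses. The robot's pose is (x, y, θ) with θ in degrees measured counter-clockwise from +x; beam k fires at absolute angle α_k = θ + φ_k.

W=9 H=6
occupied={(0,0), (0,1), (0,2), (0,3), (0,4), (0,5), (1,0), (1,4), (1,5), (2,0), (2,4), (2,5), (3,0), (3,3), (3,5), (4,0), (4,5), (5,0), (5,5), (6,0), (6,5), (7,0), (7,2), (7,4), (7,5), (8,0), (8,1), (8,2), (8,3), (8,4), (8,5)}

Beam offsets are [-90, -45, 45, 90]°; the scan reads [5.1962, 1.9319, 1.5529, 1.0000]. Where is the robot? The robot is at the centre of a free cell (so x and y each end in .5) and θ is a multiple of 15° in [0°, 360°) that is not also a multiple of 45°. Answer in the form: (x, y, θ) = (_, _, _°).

(x, y, θ) = (2.5, 1.5, 120°)

The pose lattice has 23·16 = 368 candidates. Test each by forward raycasting.
  (7.5, 1.5, 30°): beam 1 = 0.5774 ≠ 5.1962 ✗
  (7.5, 3.5, 300°): beam 1 = 5.0000 ≠ 5.1962 ✗
  (2.5, 3.5, 285°): beam 1 = 1.5529 ≠ 5.1962 ✗
  …
  (2.5, 1.5, 120°): r_1=5.1962, r_2=1.9319, r_3=1.5529, r_4=1.0000 — all match ✓
Unique over the lattice → pose = (2.5, 1.5, 120°).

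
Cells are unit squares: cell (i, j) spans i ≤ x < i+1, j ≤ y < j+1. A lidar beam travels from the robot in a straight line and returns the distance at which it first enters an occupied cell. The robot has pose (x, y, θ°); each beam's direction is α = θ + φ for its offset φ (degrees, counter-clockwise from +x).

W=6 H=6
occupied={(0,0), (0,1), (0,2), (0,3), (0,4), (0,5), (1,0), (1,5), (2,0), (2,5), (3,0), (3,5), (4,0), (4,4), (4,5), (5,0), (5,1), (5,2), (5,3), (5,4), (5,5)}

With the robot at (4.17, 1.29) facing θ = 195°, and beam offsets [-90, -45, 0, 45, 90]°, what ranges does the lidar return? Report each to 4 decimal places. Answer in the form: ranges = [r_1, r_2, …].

beam 1: φ=-90°, α=105°
  d=(-0.2588,0.9659)  start (4,1)  tX=0.6568 tY=0.7350  stride 1/|dx|=3.8637 1/|dy|=1.0353
    cross x-line → (3,1), t=0.6568
    cross y-line → (3,2), t=0.7350
    cross y-line → (3,3), t=1.7703
    cross y-line → (3,4), t=2.8056
    cross y-line → (3,5), t=3.8409 (wall)
  → r_1 = 3.8409
beam 2: φ=-45°, α=150°
  d=(-0.8660,0.5000)  start (4,1)  tX=0.1963 tY=1.4200  stride 1/|dx|=1.1547 1/|dy|=2.0000
    cross x-line → (3,1), t=0.1963
    cross x-line → (2,1), t=1.3510
    cross y-line → (2,2), t=1.4200
    cross x-line → (1,2), t=2.5057
    cross y-line → (1,3), t=3.4200
    cross x-line → (0,3), t=3.6604 (wall)
  → r_2 = 3.6604
beam 3: φ=0°, α=195°
  d=(-0.9659,-0.2588)  start (4,1)  tX=0.1760 tY=1.1205  stride 1/|dx|=1.0353 1/|dy|=3.8637
    cross x-line → (3,1), t=0.1760
    cross y-line → (3,0), t=1.1205 (wall)
  → r_3 = 1.1205
beam 4: φ=45°, α=240°
  d=(-0.5000,-0.8660)  start (4,1)  tX=0.3400 tY=0.3349  stride 1/|dx|=2.0000 1/|dy|=1.1547
    cross y-line → (4,0), t=0.3349 (wall)
  → r_4 = 0.3349
beam 5: φ=90°, α=285°
  d=(0.2588,-0.9659)  start (4,1)  tX=3.2069 tY=0.3002  stride 1/|dx|=3.8637 1/|dy|=1.0353
    cross y-line → (4,0), t=0.3002 (wall)
  → r_5 = 0.3002

ranges = [3.8409, 3.6604, 1.1205, 0.3349, 0.3002]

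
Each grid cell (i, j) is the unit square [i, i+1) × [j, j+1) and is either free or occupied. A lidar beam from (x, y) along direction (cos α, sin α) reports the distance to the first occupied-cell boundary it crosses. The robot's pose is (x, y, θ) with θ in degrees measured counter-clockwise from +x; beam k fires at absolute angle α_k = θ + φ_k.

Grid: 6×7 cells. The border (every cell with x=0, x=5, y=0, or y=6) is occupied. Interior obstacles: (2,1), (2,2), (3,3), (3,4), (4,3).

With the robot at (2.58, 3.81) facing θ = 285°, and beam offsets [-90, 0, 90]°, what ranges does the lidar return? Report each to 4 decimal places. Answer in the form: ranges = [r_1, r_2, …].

ranges = [1.6357, 0.8386, 0.4348]

beam 1: φ=-90°, α=195°
  direction (-0.9659, -0.2588); cell (2,3); t to first gridline: x 0.6005, y 3.1296 (then +1.0353 / +3.8637)
    (1,3) via x @ 0.6005
    (0,3) via x @ 1.6357  # hit
  → r_1 = 1.6357
beam 2: φ=0°, α=285°
  direction (0.2588, -0.9659); cell (2,3); t to first gridline: x 1.6228, y 0.8386 (then +3.8637 / +1.0353)
    (2,2) via y @ 0.8386  # hit
  → r_2 = 0.8386
beam 3: φ=90°, α=15°
  direction (0.9659, 0.2588); cell (2,3); t to first gridline: x 0.4348, y 0.7341 (then +1.0353 / +3.8637)
    (3,3) via x @ 0.4348  # hit
  → r_3 = 0.4348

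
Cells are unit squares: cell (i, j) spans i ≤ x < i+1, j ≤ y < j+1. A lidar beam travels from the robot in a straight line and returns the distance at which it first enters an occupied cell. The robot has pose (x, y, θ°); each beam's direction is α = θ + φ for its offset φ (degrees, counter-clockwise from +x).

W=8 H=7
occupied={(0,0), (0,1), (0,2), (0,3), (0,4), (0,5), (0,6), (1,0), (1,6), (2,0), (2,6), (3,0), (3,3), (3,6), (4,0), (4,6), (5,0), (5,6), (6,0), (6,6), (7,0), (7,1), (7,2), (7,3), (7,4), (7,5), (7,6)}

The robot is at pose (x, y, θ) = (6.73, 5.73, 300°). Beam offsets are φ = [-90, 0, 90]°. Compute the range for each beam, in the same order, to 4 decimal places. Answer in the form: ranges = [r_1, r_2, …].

ranges = [3.4600, 0.5400, 0.3118]

beam 1: φ=-90°, α=210°
  dir = (cos 210°, sin 210°) = (-0.8660, -0.5000); from cell (6,5)
  next x-line at t=0.8429, next y-line at t=1.4600; Δt_x=1.1547, Δt_y=2.0000
    x: enter (5,5) at t=0.8429
    y: enter (5,4) at t=1.4600
    x: enter (4,4) at t=1.9976
    x: enter (3,4) at t=3.1523
    y: enter (3,3) at t=3.4600 ← occupied
  → r_1 = 3.4600
beam 2: φ=0°, α=300°
  dir = (cos 300°, sin 300°) = (0.5000, -0.8660); from cell (6,5)
  next x-line at t=0.5400, next y-line at t=0.8429; Δt_x=2.0000, Δt_y=1.1547
    x: enter (7,5) at t=0.5400 ← occupied
  → r_2 = 0.5400
beam 3: φ=90°, α=30°
  dir = (cos 30°, sin 30°) = (0.8660, 0.5000); from cell (6,5)
  next x-line at t=0.3118, next y-line at t=0.5400; Δt_x=1.1547, Δt_y=2.0000
    x: enter (7,5) at t=0.3118 ← occupied
  → r_3 = 0.3118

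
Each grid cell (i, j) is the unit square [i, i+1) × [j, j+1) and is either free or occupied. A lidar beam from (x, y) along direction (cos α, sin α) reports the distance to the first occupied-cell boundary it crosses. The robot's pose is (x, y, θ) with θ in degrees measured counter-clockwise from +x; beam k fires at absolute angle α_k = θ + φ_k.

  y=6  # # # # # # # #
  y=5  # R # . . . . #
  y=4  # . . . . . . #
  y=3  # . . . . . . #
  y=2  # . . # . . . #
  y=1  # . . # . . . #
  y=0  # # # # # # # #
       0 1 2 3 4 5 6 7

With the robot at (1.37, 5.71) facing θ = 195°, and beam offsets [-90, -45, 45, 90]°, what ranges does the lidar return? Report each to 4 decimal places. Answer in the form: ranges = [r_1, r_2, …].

ranges = [0.3002, 0.4272, 0.7400, 4.8762]

beam 1: φ=-90°, α=105°
  cosα=-0.2588 sinα=0.9659 | (1,5) | tMaxX 1.4296 tMaxY 0.3002 | tΔX 3.8637 tΔY 1.0353
    t=0.3002 [y] (1,6) — stop
  → r_1 = 0.3002
beam 2: φ=-45°, α=150°
  cosα=-0.8660 sinα=0.5000 | (1,5) | tMaxX 0.4272 tMaxY 0.5800 | tΔX 1.1547 tΔY 2.0000
    t=0.4272 [x] (0,5) — stop
  → r_2 = 0.4272
beam 3: φ=45°, α=240°
  cosα=-0.5000 sinα=-0.8660 | (1,5) | tMaxX 0.7400 tMaxY 0.8198 | tΔX 2.0000 tΔY 1.1547
    t=0.7400 [x] (0,5) — stop
  → r_3 = 0.7400
beam 4: φ=90°, α=285°
  cosα=0.2588 sinα=-0.9659 | (1,5) | tMaxX 2.4341 tMaxY 0.7350 | tΔX 3.8637 tΔY 1.0353
    t=0.7350 [y] (1,4)
    t=1.7703 [y] (1,3)
    t=2.4341 [x] (2,3)
    t=2.8056 [y] (2,2)
    t=3.8409 [y] (2,1)
    t=4.8762 [y] (2,0) — stop
  → r_4 = 4.8762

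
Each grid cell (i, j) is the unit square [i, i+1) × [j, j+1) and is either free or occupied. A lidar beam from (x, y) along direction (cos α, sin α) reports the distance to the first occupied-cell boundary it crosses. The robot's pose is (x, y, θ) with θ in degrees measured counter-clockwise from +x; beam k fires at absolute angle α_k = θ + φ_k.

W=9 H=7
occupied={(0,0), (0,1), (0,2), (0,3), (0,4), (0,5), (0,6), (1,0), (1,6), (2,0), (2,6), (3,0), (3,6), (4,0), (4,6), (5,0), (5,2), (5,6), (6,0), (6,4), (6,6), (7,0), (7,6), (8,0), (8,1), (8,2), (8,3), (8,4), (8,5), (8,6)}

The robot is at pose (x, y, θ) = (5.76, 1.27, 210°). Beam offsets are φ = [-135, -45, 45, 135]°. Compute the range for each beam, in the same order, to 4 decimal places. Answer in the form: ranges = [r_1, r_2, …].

ranges = [0.7558, 4.9279, 0.2795, 1.0432]

beam 1: φ=-135°, α=75°
  direction (0.2588, 0.9659); cell (5,1); t to first gridline: x 0.9273, y 0.7558 (then +3.8637 / +1.0353)
    (5,2) via y @ 0.7558  # hit
  → r_1 = 0.7558
beam 2: φ=-45°, α=165°
  direction (-0.9659, 0.2588); cell (5,1); t to first gridline: x 0.7868, y 2.8205 (then +1.0353 / +3.8637)
    (4,1) via x @ 0.7868
    (3,1) via x @ 1.8221
    (3,2) via y @ 2.8205
    (2,2) via x @ 2.8574
    (1,2) via x @ 3.8926
    (0,2) via x @ 4.9279  # hit
  → r_2 = 4.9279
beam 3: φ=45°, α=255°
  direction (-0.2588, -0.9659); cell (5,1); t to first gridline: x 2.9364, y 0.2795 (then +3.8637 / +1.0353)
    (5,0) via y @ 0.2795  # hit
  → r_3 = 0.2795
beam 4: φ=135°, α=345°
  direction (0.9659, -0.2588); cell (5,1); t to first gridline: x 0.2485, y 1.0432 (then +1.0353 / +3.8637)
    (6,1) via x @ 0.2485
    (6,0) via y @ 1.0432  # hit
  → r_4 = 1.0432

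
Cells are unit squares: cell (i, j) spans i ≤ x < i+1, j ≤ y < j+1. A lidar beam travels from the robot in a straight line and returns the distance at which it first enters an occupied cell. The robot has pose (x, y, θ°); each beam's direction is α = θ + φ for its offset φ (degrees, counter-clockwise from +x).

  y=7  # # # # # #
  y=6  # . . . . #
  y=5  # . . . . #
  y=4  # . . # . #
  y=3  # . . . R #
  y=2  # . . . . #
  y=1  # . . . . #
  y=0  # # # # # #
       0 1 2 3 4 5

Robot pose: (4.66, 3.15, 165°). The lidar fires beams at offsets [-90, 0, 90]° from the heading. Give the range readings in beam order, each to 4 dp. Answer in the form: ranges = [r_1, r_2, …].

ranges = [1.3137, 3.7891, 2.2258]

beam 1: φ=-90°, α=75°
  cosα=0.2588 sinα=0.9659 | (4,3) | tMaxX 1.3137 tMaxY 0.8800 | tΔX 3.8637 tΔY 1.0353
    t=0.8800 [y] (4,4)
    t=1.3137 [x] (5,4) — stop
  → r_1 = 1.3137
beam 2: φ=0°, α=165°
  cosα=-0.9659 sinα=0.2588 | (4,3) | tMaxX 0.6833 tMaxY 3.2841 | tΔX 1.0353 tΔY 3.8637
    t=0.6833 [x] (3,3)
    t=1.7186 [x] (2,3)
    t=2.7538 [x] (1,3)
    t=3.2841 [y] (1,4)
    t=3.7891 [x] (0,4) — stop
  → r_2 = 3.7891
beam 3: φ=90°, α=255°
  cosα=-0.2588 sinα=-0.9659 | (4,3) | tMaxX 2.5500 tMaxY 0.1553 | tΔX 3.8637 tΔY 1.0353
    t=0.1553 [y] (4,2)
    t=1.1906 [y] (4,1)
    t=2.2258 [y] (4,0) — stop
  → r_3 = 2.2258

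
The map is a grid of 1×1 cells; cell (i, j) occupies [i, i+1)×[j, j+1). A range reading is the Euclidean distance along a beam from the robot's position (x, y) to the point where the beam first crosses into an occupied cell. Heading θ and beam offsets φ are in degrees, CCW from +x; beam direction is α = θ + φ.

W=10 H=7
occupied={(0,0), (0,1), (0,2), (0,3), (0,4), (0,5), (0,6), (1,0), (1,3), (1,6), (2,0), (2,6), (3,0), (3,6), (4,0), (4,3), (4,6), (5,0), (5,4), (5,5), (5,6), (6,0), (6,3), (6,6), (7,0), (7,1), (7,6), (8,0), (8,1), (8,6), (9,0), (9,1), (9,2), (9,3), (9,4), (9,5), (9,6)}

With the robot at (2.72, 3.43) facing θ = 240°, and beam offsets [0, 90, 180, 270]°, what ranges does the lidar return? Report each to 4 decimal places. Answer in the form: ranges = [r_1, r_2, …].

ranges = [2.8059, 4.8600, 2.9676, 0.8314]

beam 1: φ=0°, α=240°
  d=(-0.5000,-0.8660)  start (2,3)  tX=1.4400 tY=0.4965  stride 1/|dx|=2.0000 1/|dy|=1.1547
    cross y-line → (2,2), t=0.4965
    cross x-line → (1,2), t=1.4400
    cross y-line → (1,1), t=1.6512
    cross y-line → (1,0), t=2.8059 (wall)
  → r_1 = 2.8059
beam 2: φ=90°, α=330°
  d=(0.8660,-0.5000)  start (2,3)  tX=0.3233 tY=0.8600  stride 1/|dx|=1.1547 1/|dy|=2.0000
    cross x-line → (3,3), t=0.3233
    cross y-line → (3,2), t=0.8600
    cross x-line → (4,2), t=1.4780
    cross x-line → (5,2), t=2.6327
    cross y-line → (5,1), t=2.8600
    cross x-line → (6,1), t=3.7874
    cross y-line → (6,0), t=4.8600 (wall)
  → r_2 = 4.8600
beam 3: φ=180°, α=60°
  d=(0.5000,0.8660)  start (2,3)  tX=0.5600 tY=0.6582  stride 1/|dx|=2.0000 1/|dy|=1.1547
    cross x-line → (3,3), t=0.5600
    cross y-line → (3,4), t=0.6582
    cross y-line → (3,5), t=1.8129
    cross x-line → (4,5), t=2.5600
    cross y-line → (4,6), t=2.9676 (wall)
  → r_3 = 2.9676
beam 4: φ=270°, α=150°
  d=(-0.8660,0.5000)  start (2,3)  tX=0.8314 tY=1.1400  stride 1/|dx|=1.1547 1/|dy|=2.0000
    cross x-line → (1,3), t=0.8314 (wall)
  → r_4 = 0.8314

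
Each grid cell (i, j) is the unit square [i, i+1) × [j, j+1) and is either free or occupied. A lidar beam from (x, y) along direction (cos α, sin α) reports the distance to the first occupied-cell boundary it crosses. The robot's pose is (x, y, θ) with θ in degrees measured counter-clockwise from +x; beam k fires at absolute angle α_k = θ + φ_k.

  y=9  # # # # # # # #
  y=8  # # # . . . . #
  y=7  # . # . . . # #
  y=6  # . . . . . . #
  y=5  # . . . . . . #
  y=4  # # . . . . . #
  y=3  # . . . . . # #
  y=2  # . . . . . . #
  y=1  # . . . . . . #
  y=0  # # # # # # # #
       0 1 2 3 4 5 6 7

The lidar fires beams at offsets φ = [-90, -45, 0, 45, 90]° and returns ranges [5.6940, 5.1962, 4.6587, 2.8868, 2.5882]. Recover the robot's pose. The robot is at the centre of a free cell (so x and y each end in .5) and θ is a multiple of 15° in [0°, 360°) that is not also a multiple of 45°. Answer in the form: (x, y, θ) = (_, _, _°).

Candidates: 42 free-cell centres × 16 headings = 672 poses. Raycast each; keep the one whose scan matches to 4 dp.
  (2.5, 2.5, 60°): beam 1 = 3.0000 ≠ 5.6940 ✗
  (5.5, 6.5, 285°): beam 1 = 4.6587 ≠ 5.6940 ✗
  (6.5, 4.5, 345°): beam 1 = 0.5176 ≠ 5.6940 ✗
  (5.5, 5.5, 60°): beam 1 = 1.7321 ≠ 5.6940 ✗
  …
  (5.5, 3.5, 195°): r_1=5.6940, r_2=5.1962, r_3=4.6587, r_4=2.8868, r_5=2.5882 — all match ✓
Unique over the lattice → pose = (5.5, 3.5, 195°).

(x, y, θ) = (5.5, 3.5, 195°)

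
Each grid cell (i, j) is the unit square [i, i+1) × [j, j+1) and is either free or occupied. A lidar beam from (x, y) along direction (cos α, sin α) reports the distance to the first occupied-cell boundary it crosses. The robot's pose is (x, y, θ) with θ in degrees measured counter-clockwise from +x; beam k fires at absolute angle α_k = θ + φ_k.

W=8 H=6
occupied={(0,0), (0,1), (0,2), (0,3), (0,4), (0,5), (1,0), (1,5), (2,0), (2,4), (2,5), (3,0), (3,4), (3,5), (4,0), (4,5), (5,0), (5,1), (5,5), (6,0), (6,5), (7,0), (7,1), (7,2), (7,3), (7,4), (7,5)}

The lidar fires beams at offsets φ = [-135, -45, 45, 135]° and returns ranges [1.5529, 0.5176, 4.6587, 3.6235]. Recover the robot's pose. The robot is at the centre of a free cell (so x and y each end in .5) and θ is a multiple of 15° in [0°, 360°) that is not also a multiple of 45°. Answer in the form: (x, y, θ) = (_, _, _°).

(x, y, θ) = (2.5, 1.5, 330°)

The pose lattice has 21·16 = 336 candidates. Test each by forward raycasting.
  (3.5, 2.5, 330°): beam 1 = 2.5882 ≠ 1.5529 ✗
  (1.5, 3.5, 15°): beam 1 = 1.0000 ≠ 1.5529 ✗
  (6.5, 2.5, 150°): beam 1 = 0.5176 ≠ 1.5529 ✗
  (3.5, 2.5, 15°): beam 1 = 1.7321 ≠ 1.5529 ✗
  …
  (2.5, 1.5, 330°): r_1=1.5529, r_2=0.5176, r_3=4.6587, r_4=3.6235 — all match ✓
No second candidate reproduces the full scan.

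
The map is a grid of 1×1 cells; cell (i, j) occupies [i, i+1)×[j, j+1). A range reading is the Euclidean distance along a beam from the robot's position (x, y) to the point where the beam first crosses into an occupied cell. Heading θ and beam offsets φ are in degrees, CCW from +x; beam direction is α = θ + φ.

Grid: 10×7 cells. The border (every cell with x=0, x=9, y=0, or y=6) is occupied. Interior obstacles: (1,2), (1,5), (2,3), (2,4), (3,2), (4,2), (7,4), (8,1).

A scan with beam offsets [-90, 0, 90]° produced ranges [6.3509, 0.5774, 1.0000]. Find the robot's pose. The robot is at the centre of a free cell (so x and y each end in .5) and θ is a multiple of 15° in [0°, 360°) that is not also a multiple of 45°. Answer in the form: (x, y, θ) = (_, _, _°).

Enumerate (i+0.5, j+0.5, θ) over the 32 free cells and 16 admissible headings. For each, cast all 3 beams and compare to the given ranges.
  (3.5, 4.5, 120°): beam 1 = 3.0000 ≠ 6.3509 ✗
  (3.5, 1.5, 30°): beam 1 = 0.5774 ≠ 6.3509 ✗
  (1.5, 3.5, 300°): beam 1 = 0.5774 ≠ 6.3509 ✗
  (4.5, 3.5, 105°): beam 1 = 2.5882 ≠ 6.3509 ✗
  …
  (3.5, 5.5, 60°): r_1=6.3509, r_2=0.5774, r_3=1.0000 — all match ✓
Only this pose fits every beam.

(x, y, θ) = (3.5, 5.5, 60°)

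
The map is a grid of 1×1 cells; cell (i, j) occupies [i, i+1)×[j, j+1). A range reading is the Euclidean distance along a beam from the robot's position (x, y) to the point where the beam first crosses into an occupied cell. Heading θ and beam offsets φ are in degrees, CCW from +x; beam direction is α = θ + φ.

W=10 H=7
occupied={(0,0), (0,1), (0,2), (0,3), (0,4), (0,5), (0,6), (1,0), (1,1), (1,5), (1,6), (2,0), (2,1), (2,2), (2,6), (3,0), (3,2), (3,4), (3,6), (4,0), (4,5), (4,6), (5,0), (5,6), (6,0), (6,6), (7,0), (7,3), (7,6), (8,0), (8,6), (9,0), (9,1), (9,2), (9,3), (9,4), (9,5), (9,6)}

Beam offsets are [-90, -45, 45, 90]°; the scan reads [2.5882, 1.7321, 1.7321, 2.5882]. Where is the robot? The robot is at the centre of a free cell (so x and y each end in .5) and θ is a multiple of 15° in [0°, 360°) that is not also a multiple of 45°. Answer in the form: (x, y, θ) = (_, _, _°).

Enumerate (i+0.5, j+0.5, θ) over the 32 free cells and 16 admissible headings. For each, cast all 4 beams and compare to the given ranges.
  (3.5, 1.5, 210°): beam 1 = 0.5774 ≠ 2.5882 ✗
  (3.5, 5.5, 120°): beam 1 = 0.5774 ≠ 2.5882 ✗
  (8.5, 5.5, 195°): beam 1 = 0.5176 ≠ 2.5882 ✗
  …
  (5.5, 3.5, 165°): r_1=2.5882, r_2=1.7321, r_3=1.7321, r_4=2.5882 — all match ✓
Only this pose fits every beam.

(x, y, θ) = (5.5, 3.5, 165°)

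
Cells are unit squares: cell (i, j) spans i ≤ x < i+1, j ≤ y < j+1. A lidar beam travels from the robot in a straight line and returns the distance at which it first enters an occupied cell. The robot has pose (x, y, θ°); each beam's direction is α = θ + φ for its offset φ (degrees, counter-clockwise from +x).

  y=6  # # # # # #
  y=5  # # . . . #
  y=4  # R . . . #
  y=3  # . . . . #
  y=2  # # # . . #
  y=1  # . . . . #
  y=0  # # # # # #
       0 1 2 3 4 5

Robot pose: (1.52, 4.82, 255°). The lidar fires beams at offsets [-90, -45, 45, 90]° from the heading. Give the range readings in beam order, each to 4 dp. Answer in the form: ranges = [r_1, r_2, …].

ranges = [0.5383, 0.6004, 2.1016, 3.6028]

beam 1: φ=-90°, α=165°
  direction (-0.9659, 0.2588); cell (1,4); t to first gridline: x 0.5383, y 0.6955 (then +1.0353 / +3.8637)
    (0,4) via x @ 0.5383  # hit
  → r_1 = 0.5383
beam 2: φ=-45°, α=210°
  direction (-0.8660, -0.5000); cell (1,4); t to first gridline: x 0.6004, y 1.6400 (then +1.1547 / +2.0000)
    (0,4) via x @ 0.6004  # hit
  → r_2 = 0.6004
beam 3: φ=45°, α=300°
  direction (0.5000, -0.8660); cell (1,4); t to first gridline: x 0.9600, y 0.9469 (then +2.0000 / +1.1547)
    (1,3) via y @ 0.9469
    (2,3) via x @ 0.9600
    (2,2) via y @ 2.1016  # hit
  → r_3 = 2.1016
beam 4: φ=90°, α=345°
  direction (0.9659, -0.2588); cell (1,4); t to first gridline: x 0.4969, y 3.1682 (then +1.0353 / +3.8637)
    (2,4) via x @ 0.4969
    (3,4) via x @ 1.5322
    (4,4) via x @ 2.5675
    (4,3) via y @ 3.1682
    (5,3) via x @ 3.6028  # hit
  → r_4 = 3.6028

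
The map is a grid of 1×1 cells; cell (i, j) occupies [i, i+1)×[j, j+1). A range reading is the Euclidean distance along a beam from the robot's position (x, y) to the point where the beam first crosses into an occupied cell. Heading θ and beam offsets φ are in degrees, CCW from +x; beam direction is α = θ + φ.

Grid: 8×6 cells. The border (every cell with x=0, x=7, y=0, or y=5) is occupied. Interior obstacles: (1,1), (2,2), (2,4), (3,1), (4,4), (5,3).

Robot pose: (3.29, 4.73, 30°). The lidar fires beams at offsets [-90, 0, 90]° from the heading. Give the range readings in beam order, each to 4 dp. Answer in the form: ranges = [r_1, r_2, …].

beam 1: φ=-90°, α=300°
  direction (0.5000, -0.8660); cell (3,4); t to first gridline: x 1.4200, y 0.8429 (then +2.0000 / +1.1547)
    (3,3) via y @ 0.8429
    (4,3) via x @ 1.4200
    (4,2) via y @ 1.9976
    (4,1) via y @ 3.1523
    (5,1) via x @ 3.4200
    (5,0) via y @ 4.3070  # hit
  → r_1 = 4.3070
beam 2: φ=0°, α=30°
  direction (0.8660, 0.5000); cell (3,4); t to first gridline: x 0.8198, y 0.5400 (then +1.1547 / +2.0000)
    (3,5) via y @ 0.5400  # hit
  → r_2 = 0.5400
beam 3: φ=90°, α=120°
  direction (-0.5000, 0.8660); cell (3,4); t to first gridline: x 0.5800, y 0.3118 (then +2.0000 / +1.1547)
    (3,5) via y @ 0.3118  # hit
  → r_3 = 0.3118

ranges = [4.3070, 0.5400, 0.3118]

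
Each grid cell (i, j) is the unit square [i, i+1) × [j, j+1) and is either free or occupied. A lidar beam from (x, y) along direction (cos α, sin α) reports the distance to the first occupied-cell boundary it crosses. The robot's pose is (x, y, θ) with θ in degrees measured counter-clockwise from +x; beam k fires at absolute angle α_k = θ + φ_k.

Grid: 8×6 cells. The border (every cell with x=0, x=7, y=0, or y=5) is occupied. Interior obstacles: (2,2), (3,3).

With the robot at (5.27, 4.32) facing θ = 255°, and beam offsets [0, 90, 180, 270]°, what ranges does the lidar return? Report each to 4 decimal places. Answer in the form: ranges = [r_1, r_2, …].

ranges = [3.4371, 1.7910, 0.7040, 2.6273]

beam 1: φ=0°, α=255°
  cosα=-0.2588 sinα=-0.9659 | (5,4) | tMaxX 1.0432 tMaxY 0.3313 | tΔX 3.8637 tΔY 1.0353
    t=0.3313 [y] (5,3)
    t=1.0432 [x] (4,3)
    t=1.3666 [y] (4,2)
    t=2.4018 [y] (4,1)
    t=3.4371 [y] (4,0) — stop
  → r_1 = 3.4371
beam 2: φ=90°, α=345°
  cosα=0.9659 sinα=-0.2588 | (5,4) | tMaxX 0.7558 tMaxY 1.2364 | tΔX 1.0353 tΔY 3.8637
    t=0.7558 [x] (6,4)
    t=1.2364 [y] (6,3)
    t=1.7910 [x] (7,3) — stop
  → r_2 = 1.7910
beam 3: φ=180°, α=75°
  cosα=0.2588 sinα=0.9659 | (5,4) | tMaxX 2.8205 tMaxY 0.7040 | tΔX 3.8637 tΔY 1.0353
    t=0.7040 [y] (5,5) — stop
  → r_3 = 0.7040
beam 4: φ=270°, α=165°
  cosα=-0.9659 sinα=0.2588 | (5,4) | tMaxX 0.2795 tMaxY 2.6273 | tΔX 1.0353 tΔY 3.8637
    t=0.2795 [x] (4,4)
    t=1.3148 [x] (3,4)
    t=2.3501 [x] (2,4)
    t=2.6273 [y] (2,5) — stop
  → r_4 = 2.6273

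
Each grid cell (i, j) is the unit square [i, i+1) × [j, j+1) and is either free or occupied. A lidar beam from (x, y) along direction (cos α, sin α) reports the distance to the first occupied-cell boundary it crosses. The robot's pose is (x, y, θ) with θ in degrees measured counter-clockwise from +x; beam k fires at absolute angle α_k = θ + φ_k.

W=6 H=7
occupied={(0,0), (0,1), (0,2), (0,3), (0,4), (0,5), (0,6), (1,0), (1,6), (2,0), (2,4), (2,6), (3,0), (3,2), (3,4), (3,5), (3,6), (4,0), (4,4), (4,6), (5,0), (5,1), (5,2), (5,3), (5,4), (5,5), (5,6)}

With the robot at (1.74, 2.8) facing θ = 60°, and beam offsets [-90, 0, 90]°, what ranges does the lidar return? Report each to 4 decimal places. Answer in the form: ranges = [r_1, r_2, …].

ranges = [1.4549, 1.3856, 0.8545]

beam 1: φ=-90°, α=330°
  cosα=0.8660 sinα=-0.5000 | (1,2) | tMaxX 0.3002 tMaxY 1.6000 | tΔX 1.1547 tΔY 2.0000
    t=0.3002 [x] (2,2)
    t=1.4549 [x] (3,2) — stop
  → r_1 = 1.4549
beam 2: φ=0°, α=60°
  cosα=0.5000 sinα=0.8660 | (1,2) | tMaxX 0.5200 tMaxY 0.2309 | tΔX 2.0000 tΔY 1.1547
    t=0.2309 [y] (1,3)
    t=0.5200 [x] (2,3)
    t=1.3856 [y] (2,4) — stop
  → r_2 = 1.3856
beam 3: φ=90°, α=150°
  cosα=-0.8660 sinα=0.5000 | (1,2) | tMaxX 0.8545 tMaxY 0.4000 | tΔX 1.1547 tΔY 2.0000
    t=0.4000 [y] (1,3)
    t=0.8545 [x] (0,3) — stop
  → r_3 = 0.8545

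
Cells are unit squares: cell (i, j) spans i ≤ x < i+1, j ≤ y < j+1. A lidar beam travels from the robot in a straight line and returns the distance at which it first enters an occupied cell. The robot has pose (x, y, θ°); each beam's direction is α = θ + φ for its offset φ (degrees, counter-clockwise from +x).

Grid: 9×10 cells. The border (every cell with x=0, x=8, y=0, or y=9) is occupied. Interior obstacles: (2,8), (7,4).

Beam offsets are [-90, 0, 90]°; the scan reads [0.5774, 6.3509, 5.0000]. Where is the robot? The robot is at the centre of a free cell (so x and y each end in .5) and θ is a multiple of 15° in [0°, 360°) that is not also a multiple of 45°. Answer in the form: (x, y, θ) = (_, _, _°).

The pose lattice has 54·16 = 864 candidates. Test each by forward raycasting.
  (5.5, 7.5, 120°): beam 1 = 2.8868 ≠ 0.5774 ✗
  (1.5, 6.5, 30°): beam 1 = 6.3509 ≠ 0.5774 ✗
  (3.5, 4.5, 195°): beam 1 = 3.6235 ≠ 0.5774 ✗
  (4.5, 7.5, 345°): beam 1 = 6.7293 ≠ 0.5774 ✗
  (1.5, 2.5, 255°): beam 1 = 0.5176 ≠ 0.5774 ✗
  …
  (1.5, 6.5, 300°): r_1=0.5774, r_2=6.3509, r_3=5.0000 — all match ✓
Unique over the lattice → pose = (1.5, 6.5, 300°).

(x, y, θ) = (1.5, 6.5, 300°)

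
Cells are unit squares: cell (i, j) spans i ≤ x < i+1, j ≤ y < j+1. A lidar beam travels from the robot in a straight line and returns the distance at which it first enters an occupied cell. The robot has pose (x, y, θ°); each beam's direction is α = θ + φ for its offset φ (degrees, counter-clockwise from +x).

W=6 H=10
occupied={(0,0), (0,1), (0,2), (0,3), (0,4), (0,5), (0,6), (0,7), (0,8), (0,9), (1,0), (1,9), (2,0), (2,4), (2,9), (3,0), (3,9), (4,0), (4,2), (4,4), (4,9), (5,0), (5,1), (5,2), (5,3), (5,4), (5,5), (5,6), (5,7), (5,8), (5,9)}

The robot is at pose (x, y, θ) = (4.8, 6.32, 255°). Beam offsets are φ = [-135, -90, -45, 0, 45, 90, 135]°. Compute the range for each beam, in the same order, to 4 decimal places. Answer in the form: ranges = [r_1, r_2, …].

ranges = [3.0946, 3.9340, 2.6400, 1.3666, 0.4000, 0.2071, 0.2309]

beam 1: φ=-135°, α=120°
  d=(-0.5000,0.8660)  start (4,6)  tX=1.6000 tY=0.7852  stride 1/|dx|=2.0000 1/|dy|=1.1547
    cross y-line → (4,7), t=0.7852
    cross x-line → (3,7), t=1.6000
    cross y-line → (3,8), t=1.9399
    cross y-line → (3,9), t=3.0946 (wall)
  → r_1 = 3.0946
beam 2: φ=-90°, α=165°
  d=(-0.9659,0.2588)  start (4,6)  tX=0.8282 tY=2.6273  stride 1/|dx|=1.0353 1/|dy|=3.8637
    cross x-line → (3,6), t=0.8282
    cross x-line → (2,6), t=1.8635
    cross y-line → (2,7), t=2.6273
    cross x-line → (1,7), t=2.8988
    cross x-line → (0,7), t=3.9340 (wall)
  → r_2 = 3.9340
beam 3: φ=-45°, α=210°
  d=(-0.8660,-0.5000)  start (4,6)  tX=0.9238 tY=0.6400  stride 1/|dx|=1.1547 1/|dy|=2.0000
    cross y-line → (4,5), t=0.6400
    cross x-line → (3,5), t=0.9238
    cross x-line → (2,5), t=2.0785
    cross y-line → (2,4), t=2.6400 (wall)
  → r_3 = 2.6400
beam 4: φ=0°, α=255°
  d=(-0.2588,-0.9659)  start (4,6)  tX=3.0910 tY=0.3313  stride 1/|dx|=3.8637 1/|dy|=1.0353
    cross y-line → (4,5), t=0.3313
    cross y-line → (4,4), t=1.3666 (wall)
  → r_4 = 1.3666
beam 5: φ=45°, α=300°
  d=(0.5000,-0.8660)  start (4,6)  tX=0.4000 tY=0.3695  stride 1/|dx|=2.0000 1/|dy|=1.1547
    cross y-line → (4,5), t=0.3695
    cross x-line → (5,5), t=0.4000 (wall)
  → r_5 = 0.4000
beam 6: φ=90°, α=345°
  d=(0.9659,-0.2588)  start (4,6)  tX=0.2071 tY=1.2364  stride 1/|dx|=1.0353 1/|dy|=3.8637
    cross x-line → (5,6), t=0.2071 (wall)
  → r_6 = 0.2071
beam 7: φ=135°, α=30°
  d=(0.8660,0.5000)  start (4,6)  tX=0.2309 tY=1.3600  stride 1/|dx|=1.1547 1/|dy|=2.0000
    cross x-line → (5,6), t=0.2309 (wall)
  → r_7 = 0.2309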